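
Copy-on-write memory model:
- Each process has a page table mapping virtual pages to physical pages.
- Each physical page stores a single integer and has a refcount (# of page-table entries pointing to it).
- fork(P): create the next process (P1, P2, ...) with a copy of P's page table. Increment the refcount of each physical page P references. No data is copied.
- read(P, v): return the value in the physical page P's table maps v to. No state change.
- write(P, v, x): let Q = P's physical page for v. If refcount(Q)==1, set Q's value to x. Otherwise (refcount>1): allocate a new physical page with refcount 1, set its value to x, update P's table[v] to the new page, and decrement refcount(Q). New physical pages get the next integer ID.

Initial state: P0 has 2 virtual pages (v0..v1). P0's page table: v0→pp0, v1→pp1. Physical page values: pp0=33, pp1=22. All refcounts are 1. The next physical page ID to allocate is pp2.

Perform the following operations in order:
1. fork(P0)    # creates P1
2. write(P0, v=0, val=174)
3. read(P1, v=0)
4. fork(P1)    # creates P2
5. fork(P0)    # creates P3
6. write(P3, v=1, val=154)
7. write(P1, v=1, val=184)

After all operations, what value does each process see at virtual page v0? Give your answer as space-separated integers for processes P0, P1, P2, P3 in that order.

Op 1: fork(P0) -> P1. 2 ppages; refcounts: pp0:2 pp1:2
Op 2: write(P0, v0, 174). refcount(pp0)=2>1 -> COPY to pp2. 3 ppages; refcounts: pp0:1 pp1:2 pp2:1
Op 3: read(P1, v0) -> 33. No state change.
Op 4: fork(P1) -> P2. 3 ppages; refcounts: pp0:2 pp1:3 pp2:1
Op 5: fork(P0) -> P3. 3 ppages; refcounts: pp0:2 pp1:4 pp2:2
Op 6: write(P3, v1, 154). refcount(pp1)=4>1 -> COPY to pp3. 4 ppages; refcounts: pp0:2 pp1:3 pp2:2 pp3:1
Op 7: write(P1, v1, 184). refcount(pp1)=3>1 -> COPY to pp4. 5 ppages; refcounts: pp0:2 pp1:2 pp2:2 pp3:1 pp4:1
P0: v0 -> pp2 = 174
P1: v0 -> pp0 = 33
P2: v0 -> pp0 = 33
P3: v0 -> pp2 = 174

Answer: 174 33 33 174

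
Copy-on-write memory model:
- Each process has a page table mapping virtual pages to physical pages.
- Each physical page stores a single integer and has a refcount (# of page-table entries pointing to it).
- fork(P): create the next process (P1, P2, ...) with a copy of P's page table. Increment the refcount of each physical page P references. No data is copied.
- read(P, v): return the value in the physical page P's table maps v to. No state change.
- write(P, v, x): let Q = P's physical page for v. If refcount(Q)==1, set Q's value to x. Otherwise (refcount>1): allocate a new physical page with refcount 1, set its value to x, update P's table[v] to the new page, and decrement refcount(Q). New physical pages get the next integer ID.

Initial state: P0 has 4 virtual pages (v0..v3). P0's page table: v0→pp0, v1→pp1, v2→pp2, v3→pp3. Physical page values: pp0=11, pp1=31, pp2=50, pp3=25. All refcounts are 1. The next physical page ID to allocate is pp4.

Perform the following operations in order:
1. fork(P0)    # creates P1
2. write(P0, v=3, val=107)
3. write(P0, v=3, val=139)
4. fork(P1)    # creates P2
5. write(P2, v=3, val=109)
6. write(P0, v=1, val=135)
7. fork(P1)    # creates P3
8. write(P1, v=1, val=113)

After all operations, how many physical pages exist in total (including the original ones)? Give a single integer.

Answer: 8

Derivation:
Op 1: fork(P0) -> P1. 4 ppages; refcounts: pp0:2 pp1:2 pp2:2 pp3:2
Op 2: write(P0, v3, 107). refcount(pp3)=2>1 -> COPY to pp4. 5 ppages; refcounts: pp0:2 pp1:2 pp2:2 pp3:1 pp4:1
Op 3: write(P0, v3, 139). refcount(pp4)=1 -> write in place. 5 ppages; refcounts: pp0:2 pp1:2 pp2:2 pp3:1 pp4:1
Op 4: fork(P1) -> P2. 5 ppages; refcounts: pp0:3 pp1:3 pp2:3 pp3:2 pp4:1
Op 5: write(P2, v3, 109). refcount(pp3)=2>1 -> COPY to pp5. 6 ppages; refcounts: pp0:3 pp1:3 pp2:3 pp3:1 pp4:1 pp5:1
Op 6: write(P0, v1, 135). refcount(pp1)=3>1 -> COPY to pp6. 7 ppages; refcounts: pp0:3 pp1:2 pp2:3 pp3:1 pp4:1 pp5:1 pp6:1
Op 7: fork(P1) -> P3. 7 ppages; refcounts: pp0:4 pp1:3 pp2:4 pp3:2 pp4:1 pp5:1 pp6:1
Op 8: write(P1, v1, 113). refcount(pp1)=3>1 -> COPY to pp7. 8 ppages; refcounts: pp0:4 pp1:2 pp2:4 pp3:2 pp4:1 pp5:1 pp6:1 pp7:1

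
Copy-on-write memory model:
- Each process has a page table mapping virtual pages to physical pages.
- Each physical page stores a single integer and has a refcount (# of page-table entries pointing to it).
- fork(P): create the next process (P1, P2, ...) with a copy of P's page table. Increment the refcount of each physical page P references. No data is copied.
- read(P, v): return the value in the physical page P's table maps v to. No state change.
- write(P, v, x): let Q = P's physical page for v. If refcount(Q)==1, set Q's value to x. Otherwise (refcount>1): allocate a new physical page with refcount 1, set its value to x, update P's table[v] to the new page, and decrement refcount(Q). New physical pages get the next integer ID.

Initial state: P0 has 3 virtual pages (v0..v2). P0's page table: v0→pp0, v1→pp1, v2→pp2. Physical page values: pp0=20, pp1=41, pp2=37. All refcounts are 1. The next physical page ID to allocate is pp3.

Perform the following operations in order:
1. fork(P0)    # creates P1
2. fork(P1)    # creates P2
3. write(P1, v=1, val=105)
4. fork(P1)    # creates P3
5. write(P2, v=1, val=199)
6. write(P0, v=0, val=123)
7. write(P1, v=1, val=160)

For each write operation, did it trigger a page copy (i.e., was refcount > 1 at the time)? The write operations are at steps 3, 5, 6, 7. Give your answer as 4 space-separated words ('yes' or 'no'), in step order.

Op 1: fork(P0) -> P1. 3 ppages; refcounts: pp0:2 pp1:2 pp2:2
Op 2: fork(P1) -> P2. 3 ppages; refcounts: pp0:3 pp1:3 pp2:3
Op 3: write(P1, v1, 105). refcount(pp1)=3>1 -> COPY to pp3. 4 ppages; refcounts: pp0:3 pp1:2 pp2:3 pp3:1
Op 4: fork(P1) -> P3. 4 ppages; refcounts: pp0:4 pp1:2 pp2:4 pp3:2
Op 5: write(P2, v1, 199). refcount(pp1)=2>1 -> COPY to pp4. 5 ppages; refcounts: pp0:4 pp1:1 pp2:4 pp3:2 pp4:1
Op 6: write(P0, v0, 123). refcount(pp0)=4>1 -> COPY to pp5. 6 ppages; refcounts: pp0:3 pp1:1 pp2:4 pp3:2 pp4:1 pp5:1
Op 7: write(P1, v1, 160). refcount(pp3)=2>1 -> COPY to pp6. 7 ppages; refcounts: pp0:3 pp1:1 pp2:4 pp3:1 pp4:1 pp5:1 pp6:1

yes yes yes yes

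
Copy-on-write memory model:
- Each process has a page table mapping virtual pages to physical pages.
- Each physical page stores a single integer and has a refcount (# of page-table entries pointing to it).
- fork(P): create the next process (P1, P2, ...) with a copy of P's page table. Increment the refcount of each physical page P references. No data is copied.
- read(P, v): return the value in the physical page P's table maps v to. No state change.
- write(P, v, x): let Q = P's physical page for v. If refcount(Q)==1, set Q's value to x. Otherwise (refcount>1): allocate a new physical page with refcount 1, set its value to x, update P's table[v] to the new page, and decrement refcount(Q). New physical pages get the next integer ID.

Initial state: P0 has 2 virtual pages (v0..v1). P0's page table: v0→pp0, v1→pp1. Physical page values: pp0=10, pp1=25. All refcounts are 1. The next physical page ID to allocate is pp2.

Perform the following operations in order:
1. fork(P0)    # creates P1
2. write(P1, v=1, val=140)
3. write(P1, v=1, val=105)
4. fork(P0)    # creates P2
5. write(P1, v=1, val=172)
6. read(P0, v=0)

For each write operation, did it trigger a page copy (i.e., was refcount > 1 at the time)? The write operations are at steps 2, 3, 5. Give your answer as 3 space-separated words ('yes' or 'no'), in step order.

Op 1: fork(P0) -> P1. 2 ppages; refcounts: pp0:2 pp1:2
Op 2: write(P1, v1, 140). refcount(pp1)=2>1 -> COPY to pp2. 3 ppages; refcounts: pp0:2 pp1:1 pp2:1
Op 3: write(P1, v1, 105). refcount(pp2)=1 -> write in place. 3 ppages; refcounts: pp0:2 pp1:1 pp2:1
Op 4: fork(P0) -> P2. 3 ppages; refcounts: pp0:3 pp1:2 pp2:1
Op 5: write(P1, v1, 172). refcount(pp2)=1 -> write in place. 3 ppages; refcounts: pp0:3 pp1:2 pp2:1
Op 6: read(P0, v0) -> 10. No state change.

yes no no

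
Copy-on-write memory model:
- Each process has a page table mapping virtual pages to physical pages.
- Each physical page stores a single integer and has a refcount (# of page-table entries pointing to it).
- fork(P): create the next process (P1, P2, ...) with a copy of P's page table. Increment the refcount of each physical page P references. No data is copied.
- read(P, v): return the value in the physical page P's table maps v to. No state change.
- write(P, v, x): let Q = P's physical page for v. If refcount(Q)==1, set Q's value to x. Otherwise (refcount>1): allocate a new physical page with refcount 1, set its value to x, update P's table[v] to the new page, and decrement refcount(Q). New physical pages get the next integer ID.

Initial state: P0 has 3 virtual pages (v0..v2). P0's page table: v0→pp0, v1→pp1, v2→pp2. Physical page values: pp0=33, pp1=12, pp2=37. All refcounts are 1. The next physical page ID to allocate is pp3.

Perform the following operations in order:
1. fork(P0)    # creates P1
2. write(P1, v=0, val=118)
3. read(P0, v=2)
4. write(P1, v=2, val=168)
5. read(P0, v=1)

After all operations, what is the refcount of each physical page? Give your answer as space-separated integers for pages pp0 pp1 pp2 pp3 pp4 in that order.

Answer: 1 2 1 1 1

Derivation:
Op 1: fork(P0) -> P1. 3 ppages; refcounts: pp0:2 pp1:2 pp2:2
Op 2: write(P1, v0, 118). refcount(pp0)=2>1 -> COPY to pp3. 4 ppages; refcounts: pp0:1 pp1:2 pp2:2 pp3:1
Op 3: read(P0, v2) -> 37. No state change.
Op 4: write(P1, v2, 168). refcount(pp2)=2>1 -> COPY to pp4. 5 ppages; refcounts: pp0:1 pp1:2 pp2:1 pp3:1 pp4:1
Op 5: read(P0, v1) -> 12. No state change.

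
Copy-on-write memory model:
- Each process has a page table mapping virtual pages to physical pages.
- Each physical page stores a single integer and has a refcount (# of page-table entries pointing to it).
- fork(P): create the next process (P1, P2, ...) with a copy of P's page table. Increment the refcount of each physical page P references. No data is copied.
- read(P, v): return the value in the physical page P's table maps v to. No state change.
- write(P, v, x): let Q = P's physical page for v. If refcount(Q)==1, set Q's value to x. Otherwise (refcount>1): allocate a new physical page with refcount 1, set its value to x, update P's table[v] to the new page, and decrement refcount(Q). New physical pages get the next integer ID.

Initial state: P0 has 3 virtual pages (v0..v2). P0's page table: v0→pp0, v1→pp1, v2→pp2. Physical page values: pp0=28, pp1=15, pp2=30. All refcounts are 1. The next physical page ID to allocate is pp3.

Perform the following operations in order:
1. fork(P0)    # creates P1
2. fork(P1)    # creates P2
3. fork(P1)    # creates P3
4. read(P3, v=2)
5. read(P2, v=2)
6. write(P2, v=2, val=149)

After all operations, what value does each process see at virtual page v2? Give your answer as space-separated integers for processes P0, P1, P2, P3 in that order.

Answer: 30 30 149 30

Derivation:
Op 1: fork(P0) -> P1. 3 ppages; refcounts: pp0:2 pp1:2 pp2:2
Op 2: fork(P1) -> P2. 3 ppages; refcounts: pp0:3 pp1:3 pp2:3
Op 3: fork(P1) -> P3. 3 ppages; refcounts: pp0:4 pp1:4 pp2:4
Op 4: read(P3, v2) -> 30. No state change.
Op 5: read(P2, v2) -> 30. No state change.
Op 6: write(P2, v2, 149). refcount(pp2)=4>1 -> COPY to pp3. 4 ppages; refcounts: pp0:4 pp1:4 pp2:3 pp3:1
P0: v2 -> pp2 = 30
P1: v2 -> pp2 = 30
P2: v2 -> pp3 = 149
P3: v2 -> pp2 = 30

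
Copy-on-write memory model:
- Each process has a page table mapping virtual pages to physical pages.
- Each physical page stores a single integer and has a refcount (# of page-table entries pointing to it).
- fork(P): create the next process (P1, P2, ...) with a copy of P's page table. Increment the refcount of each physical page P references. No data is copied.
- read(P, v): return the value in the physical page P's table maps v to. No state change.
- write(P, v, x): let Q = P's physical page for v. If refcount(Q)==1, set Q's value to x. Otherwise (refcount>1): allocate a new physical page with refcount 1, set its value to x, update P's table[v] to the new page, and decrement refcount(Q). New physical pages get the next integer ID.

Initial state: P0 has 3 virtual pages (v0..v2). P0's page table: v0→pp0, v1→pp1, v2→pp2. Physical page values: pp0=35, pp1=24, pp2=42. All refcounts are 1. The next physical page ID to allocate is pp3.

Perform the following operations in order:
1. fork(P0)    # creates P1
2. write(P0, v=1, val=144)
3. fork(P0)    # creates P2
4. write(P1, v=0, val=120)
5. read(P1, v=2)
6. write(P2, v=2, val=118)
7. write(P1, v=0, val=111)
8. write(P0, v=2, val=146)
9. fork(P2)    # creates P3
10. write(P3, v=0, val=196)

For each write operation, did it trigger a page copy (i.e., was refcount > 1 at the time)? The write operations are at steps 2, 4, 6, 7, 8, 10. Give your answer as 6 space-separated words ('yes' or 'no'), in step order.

Op 1: fork(P0) -> P1. 3 ppages; refcounts: pp0:2 pp1:2 pp2:2
Op 2: write(P0, v1, 144). refcount(pp1)=2>1 -> COPY to pp3. 4 ppages; refcounts: pp0:2 pp1:1 pp2:2 pp3:1
Op 3: fork(P0) -> P2. 4 ppages; refcounts: pp0:3 pp1:1 pp2:3 pp3:2
Op 4: write(P1, v0, 120). refcount(pp0)=3>1 -> COPY to pp4. 5 ppages; refcounts: pp0:2 pp1:1 pp2:3 pp3:2 pp4:1
Op 5: read(P1, v2) -> 42. No state change.
Op 6: write(P2, v2, 118). refcount(pp2)=3>1 -> COPY to pp5. 6 ppages; refcounts: pp0:2 pp1:1 pp2:2 pp3:2 pp4:1 pp5:1
Op 7: write(P1, v0, 111). refcount(pp4)=1 -> write in place. 6 ppages; refcounts: pp0:2 pp1:1 pp2:2 pp3:2 pp4:1 pp5:1
Op 8: write(P0, v2, 146). refcount(pp2)=2>1 -> COPY to pp6. 7 ppages; refcounts: pp0:2 pp1:1 pp2:1 pp3:2 pp4:1 pp5:1 pp6:1
Op 9: fork(P2) -> P3. 7 ppages; refcounts: pp0:3 pp1:1 pp2:1 pp3:3 pp4:1 pp5:2 pp6:1
Op 10: write(P3, v0, 196). refcount(pp0)=3>1 -> COPY to pp7. 8 ppages; refcounts: pp0:2 pp1:1 pp2:1 pp3:3 pp4:1 pp5:2 pp6:1 pp7:1

yes yes yes no yes yes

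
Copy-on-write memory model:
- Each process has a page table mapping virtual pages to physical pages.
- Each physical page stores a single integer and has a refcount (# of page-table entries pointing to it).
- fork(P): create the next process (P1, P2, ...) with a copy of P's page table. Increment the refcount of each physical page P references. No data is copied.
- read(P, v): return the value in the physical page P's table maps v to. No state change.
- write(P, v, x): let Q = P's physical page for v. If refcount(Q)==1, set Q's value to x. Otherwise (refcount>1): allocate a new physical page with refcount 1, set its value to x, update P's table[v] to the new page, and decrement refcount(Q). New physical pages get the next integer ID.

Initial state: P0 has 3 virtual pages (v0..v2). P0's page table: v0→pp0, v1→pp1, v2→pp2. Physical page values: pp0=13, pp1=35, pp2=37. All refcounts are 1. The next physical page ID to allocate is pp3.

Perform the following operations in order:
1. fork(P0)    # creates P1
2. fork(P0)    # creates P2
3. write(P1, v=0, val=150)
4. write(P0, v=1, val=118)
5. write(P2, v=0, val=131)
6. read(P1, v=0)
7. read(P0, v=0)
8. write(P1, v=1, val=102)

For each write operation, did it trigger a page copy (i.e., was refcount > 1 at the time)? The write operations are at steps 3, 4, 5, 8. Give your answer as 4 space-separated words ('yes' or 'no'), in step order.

Op 1: fork(P0) -> P1. 3 ppages; refcounts: pp0:2 pp1:2 pp2:2
Op 2: fork(P0) -> P2. 3 ppages; refcounts: pp0:3 pp1:3 pp2:3
Op 3: write(P1, v0, 150). refcount(pp0)=3>1 -> COPY to pp3. 4 ppages; refcounts: pp0:2 pp1:3 pp2:3 pp3:1
Op 4: write(P0, v1, 118). refcount(pp1)=3>1 -> COPY to pp4. 5 ppages; refcounts: pp0:2 pp1:2 pp2:3 pp3:1 pp4:1
Op 5: write(P2, v0, 131). refcount(pp0)=2>1 -> COPY to pp5. 6 ppages; refcounts: pp0:1 pp1:2 pp2:3 pp3:1 pp4:1 pp5:1
Op 6: read(P1, v0) -> 150. No state change.
Op 7: read(P0, v0) -> 13. No state change.
Op 8: write(P1, v1, 102). refcount(pp1)=2>1 -> COPY to pp6. 7 ppages; refcounts: pp0:1 pp1:1 pp2:3 pp3:1 pp4:1 pp5:1 pp6:1

yes yes yes yes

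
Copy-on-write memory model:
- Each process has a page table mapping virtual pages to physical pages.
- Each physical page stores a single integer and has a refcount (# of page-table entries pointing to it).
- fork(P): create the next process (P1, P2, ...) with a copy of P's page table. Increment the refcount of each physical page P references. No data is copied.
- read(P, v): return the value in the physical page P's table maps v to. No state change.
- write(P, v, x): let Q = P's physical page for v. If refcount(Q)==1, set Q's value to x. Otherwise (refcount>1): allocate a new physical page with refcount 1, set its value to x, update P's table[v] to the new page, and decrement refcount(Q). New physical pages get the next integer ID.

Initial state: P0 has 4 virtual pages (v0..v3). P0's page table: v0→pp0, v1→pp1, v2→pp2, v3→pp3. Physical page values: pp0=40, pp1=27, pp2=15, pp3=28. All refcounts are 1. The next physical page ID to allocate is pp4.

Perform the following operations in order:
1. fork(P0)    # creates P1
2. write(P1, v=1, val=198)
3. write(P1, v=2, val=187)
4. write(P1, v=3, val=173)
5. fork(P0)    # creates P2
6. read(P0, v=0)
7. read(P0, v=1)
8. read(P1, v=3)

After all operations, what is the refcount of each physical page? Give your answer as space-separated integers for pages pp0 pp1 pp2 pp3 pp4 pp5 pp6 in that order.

Answer: 3 2 2 2 1 1 1

Derivation:
Op 1: fork(P0) -> P1. 4 ppages; refcounts: pp0:2 pp1:2 pp2:2 pp3:2
Op 2: write(P1, v1, 198). refcount(pp1)=2>1 -> COPY to pp4. 5 ppages; refcounts: pp0:2 pp1:1 pp2:2 pp3:2 pp4:1
Op 3: write(P1, v2, 187). refcount(pp2)=2>1 -> COPY to pp5. 6 ppages; refcounts: pp0:2 pp1:1 pp2:1 pp3:2 pp4:1 pp5:1
Op 4: write(P1, v3, 173). refcount(pp3)=2>1 -> COPY to pp6. 7 ppages; refcounts: pp0:2 pp1:1 pp2:1 pp3:1 pp4:1 pp5:1 pp6:1
Op 5: fork(P0) -> P2. 7 ppages; refcounts: pp0:3 pp1:2 pp2:2 pp3:2 pp4:1 pp5:1 pp6:1
Op 6: read(P0, v0) -> 40. No state change.
Op 7: read(P0, v1) -> 27. No state change.
Op 8: read(P1, v3) -> 173. No state change.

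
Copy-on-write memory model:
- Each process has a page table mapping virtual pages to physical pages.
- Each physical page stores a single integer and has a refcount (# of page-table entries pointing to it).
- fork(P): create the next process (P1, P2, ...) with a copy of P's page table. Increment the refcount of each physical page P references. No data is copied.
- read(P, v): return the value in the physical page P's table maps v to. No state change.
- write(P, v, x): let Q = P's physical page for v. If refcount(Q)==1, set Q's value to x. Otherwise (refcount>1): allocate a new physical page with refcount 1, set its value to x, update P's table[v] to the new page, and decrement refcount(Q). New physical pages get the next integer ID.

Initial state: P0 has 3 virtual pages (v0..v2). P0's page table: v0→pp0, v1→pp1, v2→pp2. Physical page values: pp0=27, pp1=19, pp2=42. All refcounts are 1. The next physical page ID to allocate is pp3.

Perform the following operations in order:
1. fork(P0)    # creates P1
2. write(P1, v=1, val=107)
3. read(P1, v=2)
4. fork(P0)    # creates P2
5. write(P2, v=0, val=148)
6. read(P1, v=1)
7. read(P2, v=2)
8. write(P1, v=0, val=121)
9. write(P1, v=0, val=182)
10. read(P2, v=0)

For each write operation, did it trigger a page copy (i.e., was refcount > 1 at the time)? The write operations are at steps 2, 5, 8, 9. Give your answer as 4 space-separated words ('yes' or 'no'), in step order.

Op 1: fork(P0) -> P1. 3 ppages; refcounts: pp0:2 pp1:2 pp2:2
Op 2: write(P1, v1, 107). refcount(pp1)=2>1 -> COPY to pp3. 4 ppages; refcounts: pp0:2 pp1:1 pp2:2 pp3:1
Op 3: read(P1, v2) -> 42. No state change.
Op 4: fork(P0) -> P2. 4 ppages; refcounts: pp0:3 pp1:2 pp2:3 pp3:1
Op 5: write(P2, v0, 148). refcount(pp0)=3>1 -> COPY to pp4. 5 ppages; refcounts: pp0:2 pp1:2 pp2:3 pp3:1 pp4:1
Op 6: read(P1, v1) -> 107. No state change.
Op 7: read(P2, v2) -> 42. No state change.
Op 8: write(P1, v0, 121). refcount(pp0)=2>1 -> COPY to pp5. 6 ppages; refcounts: pp0:1 pp1:2 pp2:3 pp3:1 pp4:1 pp5:1
Op 9: write(P1, v0, 182). refcount(pp5)=1 -> write in place. 6 ppages; refcounts: pp0:1 pp1:2 pp2:3 pp3:1 pp4:1 pp5:1
Op 10: read(P2, v0) -> 148. No state change.

yes yes yes no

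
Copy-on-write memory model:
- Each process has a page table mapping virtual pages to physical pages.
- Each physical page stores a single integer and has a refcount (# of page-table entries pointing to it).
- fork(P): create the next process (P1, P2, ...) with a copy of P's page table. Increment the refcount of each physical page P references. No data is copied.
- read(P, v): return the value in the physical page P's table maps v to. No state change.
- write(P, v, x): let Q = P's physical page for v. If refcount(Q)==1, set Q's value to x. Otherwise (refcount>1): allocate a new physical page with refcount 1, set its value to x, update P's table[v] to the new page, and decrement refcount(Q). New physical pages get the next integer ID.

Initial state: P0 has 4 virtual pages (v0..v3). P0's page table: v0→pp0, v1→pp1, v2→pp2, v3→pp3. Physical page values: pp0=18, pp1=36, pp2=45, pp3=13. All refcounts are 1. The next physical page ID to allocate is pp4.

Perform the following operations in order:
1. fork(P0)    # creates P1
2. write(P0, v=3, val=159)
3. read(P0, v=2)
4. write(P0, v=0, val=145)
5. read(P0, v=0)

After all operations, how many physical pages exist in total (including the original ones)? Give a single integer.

Op 1: fork(P0) -> P1. 4 ppages; refcounts: pp0:2 pp1:2 pp2:2 pp3:2
Op 2: write(P0, v3, 159). refcount(pp3)=2>1 -> COPY to pp4. 5 ppages; refcounts: pp0:2 pp1:2 pp2:2 pp3:1 pp4:1
Op 3: read(P0, v2) -> 45. No state change.
Op 4: write(P0, v0, 145). refcount(pp0)=2>1 -> COPY to pp5. 6 ppages; refcounts: pp0:1 pp1:2 pp2:2 pp3:1 pp4:1 pp5:1
Op 5: read(P0, v0) -> 145. No state change.

Answer: 6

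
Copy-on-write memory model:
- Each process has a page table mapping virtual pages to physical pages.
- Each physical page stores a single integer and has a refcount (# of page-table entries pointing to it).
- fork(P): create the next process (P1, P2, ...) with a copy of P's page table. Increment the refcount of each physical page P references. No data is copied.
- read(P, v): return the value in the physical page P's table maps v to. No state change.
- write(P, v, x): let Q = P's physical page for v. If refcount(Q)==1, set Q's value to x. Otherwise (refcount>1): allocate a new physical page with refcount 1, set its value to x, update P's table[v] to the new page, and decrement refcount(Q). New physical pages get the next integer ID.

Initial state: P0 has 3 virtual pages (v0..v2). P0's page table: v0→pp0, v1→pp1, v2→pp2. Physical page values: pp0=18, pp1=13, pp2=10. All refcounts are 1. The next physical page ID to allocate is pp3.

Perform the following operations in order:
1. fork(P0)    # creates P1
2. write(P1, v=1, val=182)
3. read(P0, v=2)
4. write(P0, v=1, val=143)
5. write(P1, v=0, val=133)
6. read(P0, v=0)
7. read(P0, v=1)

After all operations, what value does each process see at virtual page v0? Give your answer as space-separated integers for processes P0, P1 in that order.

Answer: 18 133

Derivation:
Op 1: fork(P0) -> P1. 3 ppages; refcounts: pp0:2 pp1:2 pp2:2
Op 2: write(P1, v1, 182). refcount(pp1)=2>1 -> COPY to pp3. 4 ppages; refcounts: pp0:2 pp1:1 pp2:2 pp3:1
Op 3: read(P0, v2) -> 10. No state change.
Op 4: write(P0, v1, 143). refcount(pp1)=1 -> write in place. 4 ppages; refcounts: pp0:2 pp1:1 pp2:2 pp3:1
Op 5: write(P1, v0, 133). refcount(pp0)=2>1 -> COPY to pp4. 5 ppages; refcounts: pp0:1 pp1:1 pp2:2 pp3:1 pp4:1
Op 6: read(P0, v0) -> 18. No state change.
Op 7: read(P0, v1) -> 143. No state change.
P0: v0 -> pp0 = 18
P1: v0 -> pp4 = 133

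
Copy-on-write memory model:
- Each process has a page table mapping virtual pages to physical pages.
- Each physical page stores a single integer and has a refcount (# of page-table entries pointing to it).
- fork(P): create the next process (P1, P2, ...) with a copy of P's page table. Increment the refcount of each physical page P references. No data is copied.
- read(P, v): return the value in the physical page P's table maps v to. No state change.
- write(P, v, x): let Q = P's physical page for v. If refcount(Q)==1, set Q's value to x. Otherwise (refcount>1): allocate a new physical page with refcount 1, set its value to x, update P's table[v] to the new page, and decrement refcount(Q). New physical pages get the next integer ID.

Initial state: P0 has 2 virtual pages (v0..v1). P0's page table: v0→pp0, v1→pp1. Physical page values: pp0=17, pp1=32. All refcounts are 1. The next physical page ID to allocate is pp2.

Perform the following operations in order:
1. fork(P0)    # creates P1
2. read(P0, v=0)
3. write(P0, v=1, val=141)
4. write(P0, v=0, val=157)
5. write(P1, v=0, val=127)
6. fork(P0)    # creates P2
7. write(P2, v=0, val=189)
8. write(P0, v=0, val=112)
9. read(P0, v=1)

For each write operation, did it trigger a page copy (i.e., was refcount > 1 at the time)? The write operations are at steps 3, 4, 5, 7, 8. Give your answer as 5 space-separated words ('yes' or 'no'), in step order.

Op 1: fork(P0) -> P1. 2 ppages; refcounts: pp0:2 pp1:2
Op 2: read(P0, v0) -> 17. No state change.
Op 3: write(P0, v1, 141). refcount(pp1)=2>1 -> COPY to pp2. 3 ppages; refcounts: pp0:2 pp1:1 pp2:1
Op 4: write(P0, v0, 157). refcount(pp0)=2>1 -> COPY to pp3. 4 ppages; refcounts: pp0:1 pp1:1 pp2:1 pp3:1
Op 5: write(P1, v0, 127). refcount(pp0)=1 -> write in place. 4 ppages; refcounts: pp0:1 pp1:1 pp2:1 pp3:1
Op 6: fork(P0) -> P2. 4 ppages; refcounts: pp0:1 pp1:1 pp2:2 pp3:2
Op 7: write(P2, v0, 189). refcount(pp3)=2>1 -> COPY to pp4. 5 ppages; refcounts: pp0:1 pp1:1 pp2:2 pp3:1 pp4:1
Op 8: write(P0, v0, 112). refcount(pp3)=1 -> write in place. 5 ppages; refcounts: pp0:1 pp1:1 pp2:2 pp3:1 pp4:1
Op 9: read(P0, v1) -> 141. No state change.

yes yes no yes no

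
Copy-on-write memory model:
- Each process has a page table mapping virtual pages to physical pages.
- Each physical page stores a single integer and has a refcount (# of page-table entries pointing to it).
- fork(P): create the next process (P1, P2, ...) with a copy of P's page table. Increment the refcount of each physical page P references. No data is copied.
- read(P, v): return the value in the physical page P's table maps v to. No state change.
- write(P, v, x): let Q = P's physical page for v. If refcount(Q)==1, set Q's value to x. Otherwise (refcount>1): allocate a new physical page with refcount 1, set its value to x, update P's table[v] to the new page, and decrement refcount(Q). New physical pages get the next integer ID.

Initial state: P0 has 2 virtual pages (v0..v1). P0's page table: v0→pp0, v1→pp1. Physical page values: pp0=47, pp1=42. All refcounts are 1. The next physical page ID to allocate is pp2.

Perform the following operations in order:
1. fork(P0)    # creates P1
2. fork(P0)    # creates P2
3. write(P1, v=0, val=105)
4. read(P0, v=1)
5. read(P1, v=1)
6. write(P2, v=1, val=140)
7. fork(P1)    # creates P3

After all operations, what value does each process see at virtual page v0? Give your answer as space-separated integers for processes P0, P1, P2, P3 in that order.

Answer: 47 105 47 105

Derivation:
Op 1: fork(P0) -> P1. 2 ppages; refcounts: pp0:2 pp1:2
Op 2: fork(P0) -> P2. 2 ppages; refcounts: pp0:3 pp1:3
Op 3: write(P1, v0, 105). refcount(pp0)=3>1 -> COPY to pp2. 3 ppages; refcounts: pp0:2 pp1:3 pp2:1
Op 4: read(P0, v1) -> 42. No state change.
Op 5: read(P1, v1) -> 42. No state change.
Op 6: write(P2, v1, 140). refcount(pp1)=3>1 -> COPY to pp3. 4 ppages; refcounts: pp0:2 pp1:2 pp2:1 pp3:1
Op 7: fork(P1) -> P3. 4 ppages; refcounts: pp0:2 pp1:3 pp2:2 pp3:1
P0: v0 -> pp0 = 47
P1: v0 -> pp2 = 105
P2: v0 -> pp0 = 47
P3: v0 -> pp2 = 105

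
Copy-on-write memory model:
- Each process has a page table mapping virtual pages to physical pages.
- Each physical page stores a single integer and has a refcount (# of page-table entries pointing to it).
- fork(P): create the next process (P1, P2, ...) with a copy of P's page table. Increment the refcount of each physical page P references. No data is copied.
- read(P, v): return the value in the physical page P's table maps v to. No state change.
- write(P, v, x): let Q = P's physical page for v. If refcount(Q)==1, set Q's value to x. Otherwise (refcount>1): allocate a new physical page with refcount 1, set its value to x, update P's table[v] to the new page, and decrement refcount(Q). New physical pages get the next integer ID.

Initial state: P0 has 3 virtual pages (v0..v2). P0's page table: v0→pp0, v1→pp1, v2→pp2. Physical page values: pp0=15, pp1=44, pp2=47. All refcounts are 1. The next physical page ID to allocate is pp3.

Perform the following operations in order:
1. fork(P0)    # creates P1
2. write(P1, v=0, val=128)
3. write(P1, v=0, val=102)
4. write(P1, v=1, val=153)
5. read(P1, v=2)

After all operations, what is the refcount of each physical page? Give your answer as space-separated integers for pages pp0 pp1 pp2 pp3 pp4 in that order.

Op 1: fork(P0) -> P1. 3 ppages; refcounts: pp0:2 pp1:2 pp2:2
Op 2: write(P1, v0, 128). refcount(pp0)=2>1 -> COPY to pp3. 4 ppages; refcounts: pp0:1 pp1:2 pp2:2 pp3:1
Op 3: write(P1, v0, 102). refcount(pp3)=1 -> write in place. 4 ppages; refcounts: pp0:1 pp1:2 pp2:2 pp3:1
Op 4: write(P1, v1, 153). refcount(pp1)=2>1 -> COPY to pp4. 5 ppages; refcounts: pp0:1 pp1:1 pp2:2 pp3:1 pp4:1
Op 5: read(P1, v2) -> 47. No state change.

Answer: 1 1 2 1 1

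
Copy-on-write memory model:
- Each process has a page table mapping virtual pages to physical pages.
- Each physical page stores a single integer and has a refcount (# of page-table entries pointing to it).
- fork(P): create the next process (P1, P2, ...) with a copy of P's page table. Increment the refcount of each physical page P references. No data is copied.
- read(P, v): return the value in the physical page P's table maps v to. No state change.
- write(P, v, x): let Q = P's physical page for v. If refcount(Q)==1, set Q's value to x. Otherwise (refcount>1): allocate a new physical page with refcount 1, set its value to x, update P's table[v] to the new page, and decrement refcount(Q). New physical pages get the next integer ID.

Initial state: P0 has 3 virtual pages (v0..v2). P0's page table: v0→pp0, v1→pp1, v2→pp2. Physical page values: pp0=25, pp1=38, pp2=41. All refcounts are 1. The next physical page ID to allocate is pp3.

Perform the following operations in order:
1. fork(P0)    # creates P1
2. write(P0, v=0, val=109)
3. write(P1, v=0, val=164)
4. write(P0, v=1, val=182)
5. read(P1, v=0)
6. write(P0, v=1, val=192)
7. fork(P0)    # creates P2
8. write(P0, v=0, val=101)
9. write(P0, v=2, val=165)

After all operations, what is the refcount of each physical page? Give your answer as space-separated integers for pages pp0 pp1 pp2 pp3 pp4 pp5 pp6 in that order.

Answer: 1 1 2 1 2 1 1

Derivation:
Op 1: fork(P0) -> P1. 3 ppages; refcounts: pp0:2 pp1:2 pp2:2
Op 2: write(P0, v0, 109). refcount(pp0)=2>1 -> COPY to pp3. 4 ppages; refcounts: pp0:1 pp1:2 pp2:2 pp3:1
Op 3: write(P1, v0, 164). refcount(pp0)=1 -> write in place. 4 ppages; refcounts: pp0:1 pp1:2 pp2:2 pp3:1
Op 4: write(P0, v1, 182). refcount(pp1)=2>1 -> COPY to pp4. 5 ppages; refcounts: pp0:1 pp1:1 pp2:2 pp3:1 pp4:1
Op 5: read(P1, v0) -> 164. No state change.
Op 6: write(P0, v1, 192). refcount(pp4)=1 -> write in place. 5 ppages; refcounts: pp0:1 pp1:1 pp2:2 pp3:1 pp4:1
Op 7: fork(P0) -> P2. 5 ppages; refcounts: pp0:1 pp1:1 pp2:3 pp3:2 pp4:2
Op 8: write(P0, v0, 101). refcount(pp3)=2>1 -> COPY to pp5. 6 ppages; refcounts: pp0:1 pp1:1 pp2:3 pp3:1 pp4:2 pp5:1
Op 9: write(P0, v2, 165). refcount(pp2)=3>1 -> COPY to pp6. 7 ppages; refcounts: pp0:1 pp1:1 pp2:2 pp3:1 pp4:2 pp5:1 pp6:1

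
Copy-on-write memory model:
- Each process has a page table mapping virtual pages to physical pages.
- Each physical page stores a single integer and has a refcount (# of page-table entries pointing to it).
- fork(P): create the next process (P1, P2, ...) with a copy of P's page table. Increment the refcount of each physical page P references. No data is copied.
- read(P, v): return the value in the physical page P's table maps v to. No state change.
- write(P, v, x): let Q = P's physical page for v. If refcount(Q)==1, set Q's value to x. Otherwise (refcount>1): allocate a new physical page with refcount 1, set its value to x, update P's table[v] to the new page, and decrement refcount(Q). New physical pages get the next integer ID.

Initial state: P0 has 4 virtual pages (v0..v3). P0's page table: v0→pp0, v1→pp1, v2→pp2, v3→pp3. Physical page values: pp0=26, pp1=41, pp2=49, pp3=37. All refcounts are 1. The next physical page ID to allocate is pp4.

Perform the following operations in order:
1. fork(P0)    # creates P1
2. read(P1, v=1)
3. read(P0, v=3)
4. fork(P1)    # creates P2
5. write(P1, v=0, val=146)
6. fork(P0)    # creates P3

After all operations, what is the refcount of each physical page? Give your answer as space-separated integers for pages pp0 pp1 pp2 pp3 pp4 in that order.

Answer: 3 4 4 4 1

Derivation:
Op 1: fork(P0) -> P1. 4 ppages; refcounts: pp0:2 pp1:2 pp2:2 pp3:2
Op 2: read(P1, v1) -> 41. No state change.
Op 3: read(P0, v3) -> 37. No state change.
Op 4: fork(P1) -> P2. 4 ppages; refcounts: pp0:3 pp1:3 pp2:3 pp3:3
Op 5: write(P1, v0, 146). refcount(pp0)=3>1 -> COPY to pp4. 5 ppages; refcounts: pp0:2 pp1:3 pp2:3 pp3:3 pp4:1
Op 6: fork(P0) -> P3. 5 ppages; refcounts: pp0:3 pp1:4 pp2:4 pp3:4 pp4:1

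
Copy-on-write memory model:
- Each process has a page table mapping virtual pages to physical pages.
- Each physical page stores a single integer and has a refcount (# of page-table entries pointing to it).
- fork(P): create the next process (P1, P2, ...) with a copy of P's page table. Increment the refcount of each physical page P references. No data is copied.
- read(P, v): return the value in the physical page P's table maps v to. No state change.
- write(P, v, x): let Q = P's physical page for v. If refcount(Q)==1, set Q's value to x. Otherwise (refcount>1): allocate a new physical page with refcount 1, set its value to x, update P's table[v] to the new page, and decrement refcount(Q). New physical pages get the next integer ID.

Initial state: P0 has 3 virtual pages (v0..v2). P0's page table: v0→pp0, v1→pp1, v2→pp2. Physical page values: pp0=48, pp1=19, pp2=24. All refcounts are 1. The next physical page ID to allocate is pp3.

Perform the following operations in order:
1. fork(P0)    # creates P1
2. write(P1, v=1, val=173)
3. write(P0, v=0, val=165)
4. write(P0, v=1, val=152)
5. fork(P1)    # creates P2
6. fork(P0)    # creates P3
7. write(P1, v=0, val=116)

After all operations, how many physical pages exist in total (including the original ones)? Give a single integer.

Answer: 6

Derivation:
Op 1: fork(P0) -> P1. 3 ppages; refcounts: pp0:2 pp1:2 pp2:2
Op 2: write(P1, v1, 173). refcount(pp1)=2>1 -> COPY to pp3. 4 ppages; refcounts: pp0:2 pp1:1 pp2:2 pp3:1
Op 3: write(P0, v0, 165). refcount(pp0)=2>1 -> COPY to pp4. 5 ppages; refcounts: pp0:1 pp1:1 pp2:2 pp3:1 pp4:1
Op 4: write(P0, v1, 152). refcount(pp1)=1 -> write in place. 5 ppages; refcounts: pp0:1 pp1:1 pp2:2 pp3:1 pp4:1
Op 5: fork(P1) -> P2. 5 ppages; refcounts: pp0:2 pp1:1 pp2:3 pp3:2 pp4:1
Op 6: fork(P0) -> P3. 5 ppages; refcounts: pp0:2 pp1:2 pp2:4 pp3:2 pp4:2
Op 7: write(P1, v0, 116). refcount(pp0)=2>1 -> COPY to pp5. 6 ppages; refcounts: pp0:1 pp1:2 pp2:4 pp3:2 pp4:2 pp5:1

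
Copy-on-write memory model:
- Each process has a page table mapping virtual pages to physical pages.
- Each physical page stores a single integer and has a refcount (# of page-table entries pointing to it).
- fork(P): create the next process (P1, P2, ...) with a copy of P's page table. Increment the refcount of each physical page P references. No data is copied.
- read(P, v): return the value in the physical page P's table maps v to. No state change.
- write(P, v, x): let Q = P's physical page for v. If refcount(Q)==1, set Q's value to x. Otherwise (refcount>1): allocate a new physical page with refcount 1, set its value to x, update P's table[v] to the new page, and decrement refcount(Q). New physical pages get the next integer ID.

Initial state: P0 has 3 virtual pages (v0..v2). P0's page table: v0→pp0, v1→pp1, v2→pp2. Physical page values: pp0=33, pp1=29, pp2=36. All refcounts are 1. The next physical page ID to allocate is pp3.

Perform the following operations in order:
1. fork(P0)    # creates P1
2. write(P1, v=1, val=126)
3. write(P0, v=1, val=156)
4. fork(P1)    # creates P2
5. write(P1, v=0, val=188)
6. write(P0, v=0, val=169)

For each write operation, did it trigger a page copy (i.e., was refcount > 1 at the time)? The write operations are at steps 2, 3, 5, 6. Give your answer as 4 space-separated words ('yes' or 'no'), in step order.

Op 1: fork(P0) -> P1. 3 ppages; refcounts: pp0:2 pp1:2 pp2:2
Op 2: write(P1, v1, 126). refcount(pp1)=2>1 -> COPY to pp3. 4 ppages; refcounts: pp0:2 pp1:1 pp2:2 pp3:1
Op 3: write(P0, v1, 156). refcount(pp1)=1 -> write in place. 4 ppages; refcounts: pp0:2 pp1:1 pp2:2 pp3:1
Op 4: fork(P1) -> P2. 4 ppages; refcounts: pp0:3 pp1:1 pp2:3 pp3:2
Op 5: write(P1, v0, 188). refcount(pp0)=3>1 -> COPY to pp4. 5 ppages; refcounts: pp0:2 pp1:1 pp2:3 pp3:2 pp4:1
Op 6: write(P0, v0, 169). refcount(pp0)=2>1 -> COPY to pp5. 6 ppages; refcounts: pp0:1 pp1:1 pp2:3 pp3:2 pp4:1 pp5:1

yes no yes yes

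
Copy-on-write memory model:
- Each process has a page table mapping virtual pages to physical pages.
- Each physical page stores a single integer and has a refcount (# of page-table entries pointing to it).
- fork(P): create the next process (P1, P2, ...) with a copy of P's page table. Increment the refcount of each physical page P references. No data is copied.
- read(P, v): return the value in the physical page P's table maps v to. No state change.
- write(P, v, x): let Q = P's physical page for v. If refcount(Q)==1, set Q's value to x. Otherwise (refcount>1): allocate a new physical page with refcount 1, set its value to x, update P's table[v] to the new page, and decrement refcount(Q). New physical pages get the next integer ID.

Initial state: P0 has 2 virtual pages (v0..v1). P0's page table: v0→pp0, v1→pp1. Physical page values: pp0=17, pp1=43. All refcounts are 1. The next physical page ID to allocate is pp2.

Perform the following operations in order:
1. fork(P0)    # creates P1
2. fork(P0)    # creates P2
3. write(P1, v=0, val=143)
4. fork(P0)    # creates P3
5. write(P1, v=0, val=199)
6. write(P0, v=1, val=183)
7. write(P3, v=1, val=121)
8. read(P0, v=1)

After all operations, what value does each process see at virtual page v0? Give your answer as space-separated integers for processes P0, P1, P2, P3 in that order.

Op 1: fork(P0) -> P1. 2 ppages; refcounts: pp0:2 pp1:2
Op 2: fork(P0) -> P2. 2 ppages; refcounts: pp0:3 pp1:3
Op 3: write(P1, v0, 143). refcount(pp0)=3>1 -> COPY to pp2. 3 ppages; refcounts: pp0:2 pp1:3 pp2:1
Op 4: fork(P0) -> P3. 3 ppages; refcounts: pp0:3 pp1:4 pp2:1
Op 5: write(P1, v0, 199). refcount(pp2)=1 -> write in place. 3 ppages; refcounts: pp0:3 pp1:4 pp2:1
Op 6: write(P0, v1, 183). refcount(pp1)=4>1 -> COPY to pp3. 4 ppages; refcounts: pp0:3 pp1:3 pp2:1 pp3:1
Op 7: write(P3, v1, 121). refcount(pp1)=3>1 -> COPY to pp4. 5 ppages; refcounts: pp0:3 pp1:2 pp2:1 pp3:1 pp4:1
Op 8: read(P0, v1) -> 183. No state change.
P0: v0 -> pp0 = 17
P1: v0 -> pp2 = 199
P2: v0 -> pp0 = 17
P3: v0 -> pp0 = 17

Answer: 17 199 17 17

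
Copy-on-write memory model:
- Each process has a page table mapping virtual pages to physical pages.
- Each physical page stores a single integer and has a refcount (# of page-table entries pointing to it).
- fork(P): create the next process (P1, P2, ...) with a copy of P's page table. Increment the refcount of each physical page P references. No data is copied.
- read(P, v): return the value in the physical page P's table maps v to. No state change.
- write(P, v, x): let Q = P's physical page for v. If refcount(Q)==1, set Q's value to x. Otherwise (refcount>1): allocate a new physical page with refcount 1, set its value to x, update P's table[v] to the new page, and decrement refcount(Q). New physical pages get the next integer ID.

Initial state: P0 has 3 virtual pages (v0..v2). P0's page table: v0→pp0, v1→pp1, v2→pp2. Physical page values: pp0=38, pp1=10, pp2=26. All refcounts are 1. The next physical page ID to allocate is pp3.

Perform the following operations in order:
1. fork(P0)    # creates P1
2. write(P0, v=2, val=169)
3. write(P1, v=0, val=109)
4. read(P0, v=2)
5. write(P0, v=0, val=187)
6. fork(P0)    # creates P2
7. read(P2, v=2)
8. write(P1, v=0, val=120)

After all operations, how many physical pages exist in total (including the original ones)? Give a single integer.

Op 1: fork(P0) -> P1. 3 ppages; refcounts: pp0:2 pp1:2 pp2:2
Op 2: write(P0, v2, 169). refcount(pp2)=2>1 -> COPY to pp3. 4 ppages; refcounts: pp0:2 pp1:2 pp2:1 pp3:1
Op 3: write(P1, v0, 109). refcount(pp0)=2>1 -> COPY to pp4. 5 ppages; refcounts: pp0:1 pp1:2 pp2:1 pp3:1 pp4:1
Op 4: read(P0, v2) -> 169. No state change.
Op 5: write(P0, v0, 187). refcount(pp0)=1 -> write in place. 5 ppages; refcounts: pp0:1 pp1:2 pp2:1 pp3:1 pp4:1
Op 6: fork(P0) -> P2. 5 ppages; refcounts: pp0:2 pp1:3 pp2:1 pp3:2 pp4:1
Op 7: read(P2, v2) -> 169. No state change.
Op 8: write(P1, v0, 120). refcount(pp4)=1 -> write in place. 5 ppages; refcounts: pp0:2 pp1:3 pp2:1 pp3:2 pp4:1

Answer: 5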